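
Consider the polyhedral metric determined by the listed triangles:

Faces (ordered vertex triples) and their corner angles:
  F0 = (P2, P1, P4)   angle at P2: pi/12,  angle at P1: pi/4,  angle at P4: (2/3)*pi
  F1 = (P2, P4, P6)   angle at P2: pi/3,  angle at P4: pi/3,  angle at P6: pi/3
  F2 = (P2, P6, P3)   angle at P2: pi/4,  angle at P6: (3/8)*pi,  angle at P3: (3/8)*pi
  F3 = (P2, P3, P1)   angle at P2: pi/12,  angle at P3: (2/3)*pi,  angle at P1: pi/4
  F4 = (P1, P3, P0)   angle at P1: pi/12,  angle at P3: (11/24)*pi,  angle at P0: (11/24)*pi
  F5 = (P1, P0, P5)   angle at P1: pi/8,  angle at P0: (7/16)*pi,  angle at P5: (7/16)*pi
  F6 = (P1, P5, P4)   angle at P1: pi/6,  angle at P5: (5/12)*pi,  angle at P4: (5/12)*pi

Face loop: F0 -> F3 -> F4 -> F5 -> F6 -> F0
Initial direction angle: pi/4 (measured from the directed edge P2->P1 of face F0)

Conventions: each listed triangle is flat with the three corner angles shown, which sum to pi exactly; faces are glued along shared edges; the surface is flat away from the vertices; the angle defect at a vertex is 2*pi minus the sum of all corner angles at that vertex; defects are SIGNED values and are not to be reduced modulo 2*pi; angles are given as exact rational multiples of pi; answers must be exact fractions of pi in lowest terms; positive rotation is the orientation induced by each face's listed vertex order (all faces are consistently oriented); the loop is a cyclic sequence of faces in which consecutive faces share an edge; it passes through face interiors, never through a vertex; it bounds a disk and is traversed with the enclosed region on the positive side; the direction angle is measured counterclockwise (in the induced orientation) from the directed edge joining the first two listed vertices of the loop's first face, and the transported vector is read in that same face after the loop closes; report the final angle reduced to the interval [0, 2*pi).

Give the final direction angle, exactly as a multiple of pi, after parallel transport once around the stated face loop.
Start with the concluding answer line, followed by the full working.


Answer: final direction angle = (11/8)*pi

enclosed vertex P1: corner angles sum to (7/8)*pi, defect = 2*pi - (7/8)*pi = (9/8)*pi
the rotation equals the total enclosed defect, so the final angle is initial + defects (mod 2*pi)
final angle = pi/4 + (9/8)*pi = (11/8)*pi (mod 2*pi)


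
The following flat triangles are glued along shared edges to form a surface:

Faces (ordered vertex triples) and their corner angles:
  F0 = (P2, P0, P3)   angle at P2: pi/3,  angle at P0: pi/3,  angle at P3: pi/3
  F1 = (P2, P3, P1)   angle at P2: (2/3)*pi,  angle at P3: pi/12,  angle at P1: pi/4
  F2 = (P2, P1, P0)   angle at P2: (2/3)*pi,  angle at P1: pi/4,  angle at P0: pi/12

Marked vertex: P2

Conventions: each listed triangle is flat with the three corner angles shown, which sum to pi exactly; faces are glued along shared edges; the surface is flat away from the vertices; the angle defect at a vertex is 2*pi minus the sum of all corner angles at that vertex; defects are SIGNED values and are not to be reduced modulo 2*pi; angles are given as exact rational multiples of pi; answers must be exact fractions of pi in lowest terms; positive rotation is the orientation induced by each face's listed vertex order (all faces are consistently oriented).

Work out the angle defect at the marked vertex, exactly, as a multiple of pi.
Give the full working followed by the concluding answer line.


Sum of corner angles at P2: (5/3)*pi
defect = 2*pi - (5/3)*pi

Answer: defect(P2) = pi/3


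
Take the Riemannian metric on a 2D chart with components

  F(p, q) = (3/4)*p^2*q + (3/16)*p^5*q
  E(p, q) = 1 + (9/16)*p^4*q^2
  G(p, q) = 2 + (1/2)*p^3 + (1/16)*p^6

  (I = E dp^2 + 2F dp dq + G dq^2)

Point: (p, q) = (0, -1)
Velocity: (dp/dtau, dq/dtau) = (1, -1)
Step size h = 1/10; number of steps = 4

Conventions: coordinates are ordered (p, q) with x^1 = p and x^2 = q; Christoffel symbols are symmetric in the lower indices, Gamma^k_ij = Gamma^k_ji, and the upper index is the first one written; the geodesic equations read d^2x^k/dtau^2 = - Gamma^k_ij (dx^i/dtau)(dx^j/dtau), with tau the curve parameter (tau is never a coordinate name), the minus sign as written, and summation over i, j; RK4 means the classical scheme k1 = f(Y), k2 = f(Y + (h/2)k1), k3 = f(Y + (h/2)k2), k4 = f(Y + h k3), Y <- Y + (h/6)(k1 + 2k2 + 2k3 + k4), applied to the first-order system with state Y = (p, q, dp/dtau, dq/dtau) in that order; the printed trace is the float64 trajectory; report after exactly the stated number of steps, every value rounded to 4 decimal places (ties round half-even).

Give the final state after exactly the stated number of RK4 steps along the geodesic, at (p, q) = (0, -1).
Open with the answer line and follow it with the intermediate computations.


Answer: p = 0.3995, q = -1.3889, dp/dtau = 0.9925, dq/dtau = -0.9100

f(Y) = (dp/dtau, dq/dtau, -Gamma^p_ij Y'^i Y'^j, -Gamma^q_ij Y'^i Y'^j) with the Gammas evaluated at the stage position; h = 0.100000; intermediate values shown to 6 dp
step 0: p = 0.0000, q = -1.0000, dp/dtau = 1.0000, dq/dtau = -1.0000
step 1:
  k1: at (p, q) = (0.000000, -1.000000), (dp/dtau, dq/dtau) = (1.000000, -1.000000); Gamma_ppp = 0.000000, Gamma_ppq = 0.000000, Gamma_pqq = 0.000000, Gamma_qpp = 0.000000, Gamma_qpq = 0.000000, Gamma_qqq = 0.000000; k1 = (1.000000, -1.000000, 0.000000, 0.000000)
  k2: at (p, q) = (0.050000, -1.050000), (dp/dtau, dq/dtau) = (1.000000, -1.000000); Gamma_ppp = 0.000078, Gamma_ppq = -0.000002, Gamma_pqq = 0.000000, Gamma_qpp = -0.039375, Gamma_qpq = 0.000937, Gamma_qqq = 0.000000; k2 = (1.000000, -1.000000, -0.000081, 0.041250)
  k3: at (p, q) = (0.050000, -1.050000), (dp/dtau, dq/dtau) = (0.999996, -0.997938); Gamma_ppp = 0.000078, Gamma_ppq = -0.000002, Gamma_pqq = 0.000000, Gamma_qpp = -0.039375, Gamma_qpq = 0.000937, Gamma_qqq = 0.000000; k3 = (0.999996, -0.997938, -0.000081, 0.041246)
  k4: at (p, q) = (0.100000, -1.099794), (dp/dtau, dq/dtau) = (0.999992, -0.995875); Gamma_ppp = 0.000680, Gamma_ppq = -0.000031, Gamma_pqq = 0.000000, Gamma_qpp = -0.082481, Gamma_qpq = 0.003750, Gamma_qqq = 0.000000; k4 = (0.999992, -0.995875, -0.000742, 0.089949)
  Y <- Y + (h/6)(k1 + 2k2 + 2k3 + k4): p = 0.1000, q = -1.0999, dp/dtau = 1.0000, dq/dtau = -0.9958
step 2:
  k1: at (p, q) = (0.100000, -1.099863), (dp/dtau, dq/dtau) = (0.999982, -0.995751); Gamma_ppp = 0.000680, Gamma_ppq = -0.000031, Gamma_pqq = 0.000000, Gamma_qpp = -0.082487, Gamma_qpq = 0.003750, Gamma_qqq = 0.000000; k1 = (0.999982, -0.995751, -0.000742, 0.089951)
  k2: at (p, q) = (0.149999, -1.149650), (dp/dtau, dq/dtau) = (0.999945, -0.991253); Gamma_ppp = 0.002507, Gamma_ppq = -0.000164, Gamma_pqq = 0.000000, Gamma_qpp = -0.129310, Gamma_qpq = 0.008436, Gamma_qqq = 0.000000; k2 = (0.999945, -0.991253, -0.002830, 0.146019)
  k3: at (p, q) = (0.149997, -1.149425), (dp/dtau, dq/dtau) = (0.999841, -0.988450); Gamma_ppp = 0.002505, Gamma_ppq = -0.000163, Gamma_pqq = 0.000000, Gamma_qpp = -0.129283, Gamma_qpq = 0.008436, Gamma_qqq = 0.000000; k3 = (0.999841, -0.988450, -0.002828, 0.145916)
  k4: at (p, q) = (0.199984, -1.198708), (dp/dtau, dq/dtau) = (0.999699, -0.981159); Gamma_ppp = 0.006447, Gamma_ppq = -0.000538, Gamma_pqq = 0.000000, Gamma_qpp = -0.179675, Gamma_qpq = 0.014988, Gamma_qqq = 0.000000; k4 = (0.999699, -0.981159, -0.007499, 0.208969)
  Y <- Y + (h/6)(k1 + 2k2 + 2k3 + k4): p = 0.2000, q = -1.1988, dp/dtau = 0.9997, dq/dtau = -0.9810
step 3:
  k1: at (p, q) = (0.199987, -1.198801), (dp/dtau, dq/dtau) = (0.999656, -0.981038); Gamma_ppp = 0.006449, Gamma_ppq = -0.000538, Gamma_pqq = 0.000000, Gamma_qpp = -0.179692, Gamma_qpq = 0.014988, Gamma_qqq = 0.000000; k1 = (0.999656, -0.981038, -0.007499, 0.208967)
  k2: at (p, q) = (0.249970, -1.247853), (dp/dtau, dq/dtau) = (0.999281, -0.970589); Gamma_ppp = 0.013604, Gamma_ppq = -0.001363, Gamma_pqq = 0.000000, Gamma_qpp = -0.233545, Gamma_qpq = 0.023392, Gamma_qqq = 0.000000; k2 = (0.999281, -0.970589, -0.016228, 0.278585)
  k3: at (p, q) = (0.249951, -1.247331), (dp/dtau, dq/dtau) = (0.998845, -0.967109); Gamma_ppp = 0.013590, Gamma_ppq = -0.001362, Gamma_pqq = 0.000000, Gamma_qpp = -0.233430, Gamma_qpq = 0.023388, Gamma_qqq = 0.000000; k3 = (0.998845, -0.967109, -0.016189, 0.278077)
  k4: at (p, q) = (0.299872, -1.295512), (dp/dtau, dq/dtau) = (0.998037, -0.953230); Gamma_ppp = 0.025191, Gamma_ppq = -0.002915, Gamma_pqq = 0.000000, Gamma_qpp = -0.290259, Gamma_qpq = 0.033593, Gamma_qqq = 0.000000; k4 = (0.998037, -0.953230, -0.030639, 0.353038)
  Y <- Y + (h/6)(k1 + 2k2 + 2k3 + k4): p = 0.2999, q = -1.2956, dp/dtau = 0.9979, dq/dtau = -0.9531
step 4:
  k1: at (p, q) = (0.299886, -1.295629), (dp/dtau, dq/dtau) = (0.997940, -0.953116); Gamma_ppp = 0.025199, Gamma_ppq = -0.002916, Gamma_pqq = 0.000000, Gamma_qpp = -0.290298, Gamma_qpq = 0.033596, Gamma_qqq = 0.000000; k1 = (0.997940, -0.953116, -0.030643, 0.353014)
  k2: at (p, q) = (0.349783, -1.343285), (dp/dtau, dq/dtau) = (0.996408, -0.935465); Gamma_ppp = 0.042654, Gamma_ppq = -0.005553, Gamma_pqq = 0.000000, Gamma_qpp = -0.349745, Gamma_qpq = 0.045536, Gamma_qqq = 0.000000; k2 = (0.996408, -0.935465, -0.052701, 0.432126)
  k3: at (p, q) = (0.349707, -1.342402), (dp/dtau, dq/dtau) = (0.995305, -0.931509); Gamma_ppp = 0.042571, Gamma_ppq = -0.005545, Gamma_pqq = 0.000000, Gamma_qpp = -0.349445, Gamma_qpq = 0.045517, Gamma_qqq = 0.000000; k3 = (0.995305, -0.931509, -0.052454, 0.430571)
  k4: at (p, q) = (0.399417, -1.388780), (dp/dtau, dq/dtau) = (0.992695, -0.910059); Gamma_ppp = 0.067126, Gamma_ppq = -0.009653, Gamma_pqq = 0.000000, Gamma_qpp = -0.410398, Gamma_qpq = 0.059016, Gamma_qqq = 0.000000; k4 = (0.992695, -0.910059, -0.083589, 0.511055)
  Y <- Y + (h/6)(k1 + 2k2 + 2k3 + k4): p = 0.3995, q = -1.3889, dp/dtau = 0.9925, dq/dtau = -0.9100


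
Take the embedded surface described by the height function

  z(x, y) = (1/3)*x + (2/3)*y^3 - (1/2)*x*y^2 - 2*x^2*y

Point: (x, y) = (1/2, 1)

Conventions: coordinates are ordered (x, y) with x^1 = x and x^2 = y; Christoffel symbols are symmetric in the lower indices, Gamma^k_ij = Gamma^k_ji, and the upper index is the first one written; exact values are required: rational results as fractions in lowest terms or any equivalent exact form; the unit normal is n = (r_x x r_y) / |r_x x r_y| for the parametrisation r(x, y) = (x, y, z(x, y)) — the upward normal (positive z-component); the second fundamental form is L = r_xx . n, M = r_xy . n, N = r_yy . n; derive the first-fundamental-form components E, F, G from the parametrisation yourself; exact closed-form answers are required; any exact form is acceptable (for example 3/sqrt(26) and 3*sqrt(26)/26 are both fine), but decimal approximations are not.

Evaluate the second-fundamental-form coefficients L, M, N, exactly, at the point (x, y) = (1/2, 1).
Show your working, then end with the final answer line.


z_x = -13/6, z_y = 1, z_xx = -4, z_xy = -3, z_yy = 7/2
E = 205/36, F = -13/6, G = 2; answer radicand W^2 = 241/36
unnormalised second-form numerators: l = -4, m = -3, n = 7/2; L = l/sqrt(241/36), and similarly M = m/sqrt(W^2), N = n/sqrt(W^2)

Answer: L = -24*sqrt(241)/241, M = -18*sqrt(241)/241, N = 21*sqrt(241)/241


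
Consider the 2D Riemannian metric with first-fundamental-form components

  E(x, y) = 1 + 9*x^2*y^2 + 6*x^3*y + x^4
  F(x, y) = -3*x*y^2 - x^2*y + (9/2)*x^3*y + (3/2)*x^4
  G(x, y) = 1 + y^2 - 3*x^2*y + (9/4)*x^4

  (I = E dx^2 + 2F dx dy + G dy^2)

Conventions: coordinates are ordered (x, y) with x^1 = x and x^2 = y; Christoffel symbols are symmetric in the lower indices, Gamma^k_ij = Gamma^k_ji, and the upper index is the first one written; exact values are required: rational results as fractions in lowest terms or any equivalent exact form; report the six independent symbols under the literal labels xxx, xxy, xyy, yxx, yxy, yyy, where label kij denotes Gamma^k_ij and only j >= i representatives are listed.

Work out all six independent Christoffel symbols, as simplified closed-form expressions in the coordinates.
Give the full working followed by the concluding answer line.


E = 1 + 9*x^2*y^2 + 6*x^3*y + x^4; F = -3*x*y^2 - x^2*y + (9/2)*x^3*y + (3/2)*x^4; G = 1 + y^2 - 3*x^2*y + (9/4)*x^4
Gamma^k_ij = (1/2) g^{kl} (d_i g_jl + d_j g_il - d_l g_ij), with g^inv = (1/(EG-F^2)) [[G, -F], [-F, E]]
first partials: E_x = 18*x*y^2 + 18*x^2*y + 4*x^3, E_y = 18*x^2*y + 6*x^3, F_x = -3*y^2 - 2*x*y + (27/2)*x^2*y + 6*x^3, F_y = -6*x*y - x^2 + (9/2)*x^3, G_x = -6*x*y + 9*x^3, G_y = 2*y - 3*x^2
D = EG - F^2 = 1 + y^2 - 3*x^2*y + 9*x^2*y^2 + 6*x^3*y + (13/4)*x^4
expanded: Gamma^x_xx = (G E_x - 2F F_x + F E_y)/(2D), Gamma^x_xy = (G E_y - F G_x)/(2D), Gamma^x_yy = (2G F_y - G G_x - F G_y)/(2D), Gamma^y_xx = (2E F_x - E E_y - F E_x)/(2D), Gamma^y_xy = (E G_x - F E_y)/(2D), Gamma^y_yy = (E G_y - 2F F_y + F G_x)/(2D); substitute and cancel common factors

Answer: Gamma_xxx = (8*x^3 + 36*x^2*y + 36*x*y^2)/(13*x^4 + 24*x^3*y + 36*x^2*y^2 - 12*x^2*y + 4*y^2 + 4), Gamma_xxy = (12*x^3 + 36*x^2*y)/(13*x^4 + 24*x^3*y + 36*x^2*y^2 - 12*x^2*y + 4*y^2 + 4), Gamma_xyy = (-4*x^2 - 12*x*y)/(13*x^4 + 24*x^3*y + 36*x^2*y^2 - 12*x^2*y + 4*y^2 + 4), Gamma_yxx = (12*x^3 + 18*x^2*y - 8*x*y - 12*y^2)/(13*x^4 + 24*x^3*y + 36*x^2*y^2 - 12*x^2*y + 4*y^2 + 4), Gamma_yxy = (18*x^3 - 12*x*y)/(13*x^4 + 24*x^3*y + 36*x^2*y^2 - 12*x^2*y + 4*y^2 + 4), Gamma_yyy = (-6*x^2 + 4*y)/(13*x^4 + 24*x^3*y + 36*x^2*y^2 - 12*x^2*y + 4*y^2 + 4)


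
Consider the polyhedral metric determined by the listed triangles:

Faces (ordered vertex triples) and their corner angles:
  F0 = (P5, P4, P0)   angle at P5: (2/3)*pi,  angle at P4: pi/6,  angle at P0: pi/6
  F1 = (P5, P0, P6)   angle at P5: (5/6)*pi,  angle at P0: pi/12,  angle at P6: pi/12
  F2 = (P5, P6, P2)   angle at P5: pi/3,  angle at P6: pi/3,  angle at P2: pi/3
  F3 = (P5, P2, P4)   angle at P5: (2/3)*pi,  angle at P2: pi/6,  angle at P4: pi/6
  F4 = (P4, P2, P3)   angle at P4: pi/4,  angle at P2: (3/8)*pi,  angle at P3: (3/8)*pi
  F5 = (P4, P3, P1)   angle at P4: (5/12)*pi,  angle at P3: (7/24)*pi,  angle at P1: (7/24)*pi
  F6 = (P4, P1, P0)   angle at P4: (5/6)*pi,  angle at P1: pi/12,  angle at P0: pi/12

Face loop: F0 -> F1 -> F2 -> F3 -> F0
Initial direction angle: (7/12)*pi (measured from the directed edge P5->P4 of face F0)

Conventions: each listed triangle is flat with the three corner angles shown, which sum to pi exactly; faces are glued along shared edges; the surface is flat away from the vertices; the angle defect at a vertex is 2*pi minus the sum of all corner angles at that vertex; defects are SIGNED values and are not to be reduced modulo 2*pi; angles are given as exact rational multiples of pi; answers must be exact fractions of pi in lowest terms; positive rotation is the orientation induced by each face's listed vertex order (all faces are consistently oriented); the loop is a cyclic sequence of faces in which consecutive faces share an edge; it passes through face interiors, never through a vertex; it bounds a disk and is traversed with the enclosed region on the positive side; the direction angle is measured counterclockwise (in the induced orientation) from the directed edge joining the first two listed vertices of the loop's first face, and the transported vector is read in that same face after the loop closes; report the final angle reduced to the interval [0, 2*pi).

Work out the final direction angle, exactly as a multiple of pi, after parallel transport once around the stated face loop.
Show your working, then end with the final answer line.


enclosed vertex P5: corner angles sum to (5/2)*pi, defect = 2*pi - (5/2)*pi = -pi/2
adding the enclosed defects to the starting angle (mod 2*pi, induced orientation) gives the holonomy
final angle = (7/12)*pi - pi/2 = pi/12 (mod 2*pi)

Answer: final direction angle = pi/12


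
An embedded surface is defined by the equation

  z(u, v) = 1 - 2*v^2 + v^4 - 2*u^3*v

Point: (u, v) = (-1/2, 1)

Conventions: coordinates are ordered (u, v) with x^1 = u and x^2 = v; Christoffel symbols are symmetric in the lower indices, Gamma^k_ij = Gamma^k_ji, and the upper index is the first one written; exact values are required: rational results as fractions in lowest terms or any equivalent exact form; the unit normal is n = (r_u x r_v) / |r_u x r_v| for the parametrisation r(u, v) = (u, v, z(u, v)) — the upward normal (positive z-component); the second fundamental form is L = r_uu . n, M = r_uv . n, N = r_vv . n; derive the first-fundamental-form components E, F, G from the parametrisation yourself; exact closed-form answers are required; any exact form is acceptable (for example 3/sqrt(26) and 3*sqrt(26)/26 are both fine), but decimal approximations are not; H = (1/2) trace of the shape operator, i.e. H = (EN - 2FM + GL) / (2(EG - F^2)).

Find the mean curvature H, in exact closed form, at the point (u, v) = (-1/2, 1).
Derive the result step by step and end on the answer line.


z_u = -3/2, z_v = 1/4, z_uu = 6, z_uv = -3/2, z_vv = 8
E = 13/4, F = -3/8, G = 17/16; answer radicand W^2 = 53/16
unnormalised second-form numerators: l = 6, m = -3/2, n = 8; L = l/sqrt(53/16), and similarly M = m/sqrt(W^2), N = n/sqrt(W^2)
H = (E*n - 2*F*m + G*l) / (2*(EG - F^2)*sqrt(W^2)); E*n - 2*F*m + G*l = 125/4, EG - F^2 = 53/16, so H = (250/53)/sqrt(53/16)

Answer: H = 1000*sqrt(53)/2809


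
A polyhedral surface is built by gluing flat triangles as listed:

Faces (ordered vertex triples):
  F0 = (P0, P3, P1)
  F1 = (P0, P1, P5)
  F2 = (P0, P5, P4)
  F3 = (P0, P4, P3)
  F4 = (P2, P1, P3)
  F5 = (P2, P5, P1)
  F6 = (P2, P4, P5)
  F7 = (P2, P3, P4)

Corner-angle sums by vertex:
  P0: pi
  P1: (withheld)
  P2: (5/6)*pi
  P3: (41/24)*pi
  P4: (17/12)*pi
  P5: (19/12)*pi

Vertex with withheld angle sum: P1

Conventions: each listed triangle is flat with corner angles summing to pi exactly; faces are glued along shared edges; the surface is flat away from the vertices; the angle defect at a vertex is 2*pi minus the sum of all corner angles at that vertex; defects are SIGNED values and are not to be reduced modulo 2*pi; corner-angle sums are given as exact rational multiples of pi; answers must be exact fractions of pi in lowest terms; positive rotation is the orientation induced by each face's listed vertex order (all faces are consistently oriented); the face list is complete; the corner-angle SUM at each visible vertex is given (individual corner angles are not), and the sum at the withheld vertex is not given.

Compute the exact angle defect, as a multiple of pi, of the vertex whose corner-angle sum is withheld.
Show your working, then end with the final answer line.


V = 6, E = 12, F = 8; chi = V - E + F = 2
Gauss-Bonnet: total defect = 2*pi*chi = 4*pi; visible defects sum to (83/24)*pi

Answer: defect(P1) = (13/24)*pi


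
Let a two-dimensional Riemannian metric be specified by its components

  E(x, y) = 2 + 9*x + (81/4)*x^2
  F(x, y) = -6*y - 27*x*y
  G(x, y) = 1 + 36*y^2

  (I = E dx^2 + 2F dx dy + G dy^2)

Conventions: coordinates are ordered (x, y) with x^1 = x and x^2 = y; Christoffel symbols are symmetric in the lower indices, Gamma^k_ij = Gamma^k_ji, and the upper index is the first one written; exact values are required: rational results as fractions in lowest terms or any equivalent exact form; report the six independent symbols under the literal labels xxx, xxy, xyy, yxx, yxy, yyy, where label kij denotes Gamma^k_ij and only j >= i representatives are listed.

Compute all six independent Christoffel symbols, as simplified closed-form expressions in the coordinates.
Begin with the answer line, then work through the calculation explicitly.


Answer: Gamma_xxx = (81*x + 18)/(81*x^2 + 36*x + 144*y^2 + 8), Gamma_xxy = 0, Gamma_xyy = (-108*x - 24)/(81*x^2 + 36*x + 144*y^2 + 8), Gamma_yxx = -108*y/(81*x^2 + 36*x + 144*y^2 + 8), Gamma_yxy = 0, Gamma_yyy = 144*y/(81*x^2 + 36*x + 144*y^2 + 8)

E = 2 + 9*x + (81/4)*x^2; F = -6*y - 27*x*y; G = 1 + 36*y^2
Gamma^k_ij = (1/2) g^{kl} (d_i g_jl + d_j g_il - d_l g_ij), with g^inv = (1/(EG-F^2)) [[G, -F], [-F, E]]
first partials: E_x = 9 + (81/2)*x, E_y = 0, F_x = -27*y, F_y = -6 - 27*x, G_x = 0, G_y = 72*y
D = EG - F^2 = 2 + 9*x + 36*y^2 + (81/4)*x^2
expanded: Gamma^x_xx = (G E_x - 2F F_x + F E_y)/(2D), Gamma^x_xy = (G E_y - F G_x)/(2D), Gamma^x_yy = (2G F_y - G G_x - F G_y)/(2D), Gamma^y_xx = (2E F_x - E E_y - F E_x)/(2D), Gamma^y_xy = (E G_x - F E_y)/(2D), Gamma^y_yy = (E G_y - 2F F_y + F G_x)/(2D); substitute and cancel common factors


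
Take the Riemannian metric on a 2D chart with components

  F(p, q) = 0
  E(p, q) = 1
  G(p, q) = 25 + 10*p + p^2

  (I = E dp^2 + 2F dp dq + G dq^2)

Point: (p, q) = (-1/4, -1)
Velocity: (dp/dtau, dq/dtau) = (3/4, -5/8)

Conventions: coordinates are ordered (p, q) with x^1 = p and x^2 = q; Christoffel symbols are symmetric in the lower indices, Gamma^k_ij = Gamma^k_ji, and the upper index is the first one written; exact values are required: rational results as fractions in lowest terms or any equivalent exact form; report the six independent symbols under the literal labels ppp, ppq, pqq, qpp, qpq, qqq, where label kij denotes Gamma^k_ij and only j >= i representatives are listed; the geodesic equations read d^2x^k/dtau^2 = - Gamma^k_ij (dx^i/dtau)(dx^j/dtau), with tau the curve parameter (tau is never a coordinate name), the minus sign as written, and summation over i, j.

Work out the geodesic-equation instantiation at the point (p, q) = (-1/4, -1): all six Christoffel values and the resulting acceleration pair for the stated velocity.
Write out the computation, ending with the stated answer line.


E = 1, F = 0, G = 361/16 at the point
E_p = 0, E_q = 0, F_p = 0, F_q = 0, G_p = 19/2, G_q = 0
EG - F^2 = 361/16;  g^inv = (16/361) * [[361/16, 0], [0, 1]]
first-kind symbols [ij,l] = (1/2)(d_i g_jl + d_j g_il - d_l g_ij): [pp,p] = E_p/2 = 0, [pp,q] = F_p - E_q/2 = 0, [pq,p] = E_q/2 = 0, [pq,q] = G_p/2 = 19/4, [qq,p] = F_q - G_p/2 = -19/4, [qq,q] = G_q/2 = 0
Gamma^p_ij = (G*[ij,p] - F*[ij,q])/(EG - F^2), Gamma^q_ij = (E*[ij,q] - F*[ij,p])/(EG - F^2)
Gamma_ppp = 0, Gamma_ppq = 0, Gamma_pqq = -19/4, Gamma_qpp = 0, Gamma_qpq = 4/19, Gamma_qqq = 0
d^2p/dtau^2 = -(Gamma_ppp*(3/4)^2 + 2*Gamma_ppq*(3/4)*(-5/8) + Gamma_pqq*(-5/8)^2) = 475/256
d^2q/dtau^2 = -(Gamma_qpp*(3/4)^2 + 2*Gamma_qpq*(3/4)*(-5/8) + Gamma_qqq*(-5/8)^2) = 15/76

Answer: Gamma_ppp = 0, Gamma_ppq = 0, Gamma_pqq = -19/4, Gamma_qpp = 0, Gamma_qpq = 4/19, Gamma_qqq = 0; accelerations (d^2p/dtau^2, d^2q/dtau^2) = (475/256, 15/76)


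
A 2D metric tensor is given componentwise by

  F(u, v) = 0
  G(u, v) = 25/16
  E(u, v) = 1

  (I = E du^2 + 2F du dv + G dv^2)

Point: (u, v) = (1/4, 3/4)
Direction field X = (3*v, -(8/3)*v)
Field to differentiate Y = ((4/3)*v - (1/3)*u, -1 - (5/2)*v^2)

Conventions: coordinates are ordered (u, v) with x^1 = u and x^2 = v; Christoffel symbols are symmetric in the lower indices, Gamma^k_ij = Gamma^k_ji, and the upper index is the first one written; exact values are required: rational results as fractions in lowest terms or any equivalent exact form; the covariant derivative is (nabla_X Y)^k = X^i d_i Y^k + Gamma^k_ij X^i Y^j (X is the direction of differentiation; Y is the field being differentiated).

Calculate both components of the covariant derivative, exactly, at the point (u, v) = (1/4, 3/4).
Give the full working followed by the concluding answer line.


E = 1, F = 0, G = 25/16 at the point
E_u = 0, E_v = 0, F_u = 0, F_v = 0, G_u = 0, G_v = 0
EG - F^2 = 25/16;  g^inv = (16/25) * [[25/16, 0], [0, 1]]
first-kind symbols [ij,l] = (1/2)(d_i g_jl + d_j g_il - d_l g_ij): [uu,u] = E_u/2 = 0, [uu,v] = F_u - E_v/2 = 0, [uv,u] = E_v/2 = 0, [uv,v] = G_u/2 = 0, [vv,u] = F_v - G_u/2 = 0, [vv,v] = G_v/2 = 0
Gamma^u_ij = (G*[ij,u] - F*[ij,v])/(EG - F^2), Gamma^v_ij = (E*[ij,v] - F*[ij,u])/(EG - F^2)
Gamma_uuu = 0, Gamma_uuv = 0, Gamma_uvv = 0, Gamma_vuu = 0, Gamma_vuv = 0, Gamma_vvv = 0
X = (9/4, -2), Y = (11/12, -77/32) at the point

Answer: (nabla_X Y)^u = -41/12, (nabla_X Y)^v = 15/2


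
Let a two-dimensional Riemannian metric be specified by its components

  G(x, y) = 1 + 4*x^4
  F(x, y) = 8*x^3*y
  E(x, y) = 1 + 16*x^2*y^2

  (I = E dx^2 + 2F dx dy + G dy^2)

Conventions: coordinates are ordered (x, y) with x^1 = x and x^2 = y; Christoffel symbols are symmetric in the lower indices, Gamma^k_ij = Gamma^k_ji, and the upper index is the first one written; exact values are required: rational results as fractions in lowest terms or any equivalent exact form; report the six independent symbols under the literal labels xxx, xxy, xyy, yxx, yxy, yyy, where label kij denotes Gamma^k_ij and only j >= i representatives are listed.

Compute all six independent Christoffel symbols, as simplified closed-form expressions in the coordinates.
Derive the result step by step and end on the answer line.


E = 1 + 16*x^2*y^2; F = 8*x^3*y; G = 1 + 4*x^4
Gamma^k_ij = (1/2) g^{kl} (d_i g_jl + d_j g_il - d_l g_ij), with g^inv = (1/(EG-F^2)) [[G, -F], [-F, E]]
first partials: E_x = 32*x*y^2, E_y = 32*x^2*y, F_x = 24*x^2*y, F_y = 8*x^3, G_x = 16*x^3, G_y = 0
D = EG - F^2 = 1 + 16*x^2*y^2 + 4*x^4
expanded: Gamma^x_xx = (G E_x - 2F F_x + F E_y)/(2D), Gamma^x_xy = (G E_y - F G_x)/(2D), Gamma^x_yy = (2G F_y - G G_x - F G_y)/(2D), Gamma^y_xx = (2E F_x - E E_y - F E_x)/(2D), Gamma^y_xy = (E G_x - F E_y)/(2D), Gamma^y_yy = (E G_y - 2F F_y + F G_x)/(2D); substitute and cancel common factors

Answer: Gamma_xxx = 16*x*y^2/(4*x^4 + 16*x^2*y^2 + 1), Gamma_xxy = 16*x^2*y/(4*x^4 + 16*x^2*y^2 + 1), Gamma_xyy = 0, Gamma_yxx = 8*x^2*y/(4*x^4 + 16*x^2*y^2 + 1), Gamma_yxy = 8*x^3/(4*x^4 + 16*x^2*y^2 + 1), Gamma_yyy = 0


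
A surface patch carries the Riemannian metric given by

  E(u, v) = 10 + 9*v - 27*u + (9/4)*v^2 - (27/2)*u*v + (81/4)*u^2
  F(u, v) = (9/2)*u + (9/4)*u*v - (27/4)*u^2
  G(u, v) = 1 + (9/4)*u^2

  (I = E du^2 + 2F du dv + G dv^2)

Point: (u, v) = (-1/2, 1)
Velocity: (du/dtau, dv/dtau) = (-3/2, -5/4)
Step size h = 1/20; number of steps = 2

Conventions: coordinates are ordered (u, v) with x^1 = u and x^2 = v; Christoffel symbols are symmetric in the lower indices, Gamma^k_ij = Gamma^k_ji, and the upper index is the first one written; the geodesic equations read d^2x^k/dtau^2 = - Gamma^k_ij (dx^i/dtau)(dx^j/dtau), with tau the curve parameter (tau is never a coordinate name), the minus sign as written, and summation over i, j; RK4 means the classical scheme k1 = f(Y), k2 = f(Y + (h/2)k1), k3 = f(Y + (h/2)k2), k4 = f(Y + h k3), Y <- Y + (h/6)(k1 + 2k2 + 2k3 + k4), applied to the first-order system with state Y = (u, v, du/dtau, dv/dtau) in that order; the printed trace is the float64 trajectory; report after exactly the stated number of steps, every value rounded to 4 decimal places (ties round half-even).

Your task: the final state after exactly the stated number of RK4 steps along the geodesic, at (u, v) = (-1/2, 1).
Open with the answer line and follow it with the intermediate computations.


Answer: u = -0.6470, v = 0.8746, du/dtau = -1.4419, dv/dtau = -1.2571

f(Y) = (du/dtau, dv/dtau, -Gamma^u_ij Y'^i Y'^j, -Gamma^v_ij Y'^i Y'^j) with the Gammas evaluated at the stage position; h = 0.050000; intermediate values shown to 6 dp
step 0: u = -0.5000, v = 1.0000, du/dtau = -1.5000, dv/dtau = -1.2500
step 1:
  k1: at (u, v) = (-0.500000, 1.000000), (du/dtau, dv/dtau) = (-1.500000, -1.250000); Gamma_uuu = -0.644562, Gamma_uuv = 0.214854, Gamma_uvv = 0.000000, Gamma_vuu = 0.071618, Gamma_vuv = -0.023873, Gamma_vvv = 0.000000; k1 = (-1.500000, -1.250000, 0.644562, -0.071618)
  k2: at (u, v) = (-0.537500, 0.968750), (du/dtau, dv/dtau) = (-1.483886, -1.251790); Gamma_uuu = -0.632734, Gamma_uuv = 0.210911, Gamma_uvv = 0.000000, Gamma_vuu = 0.074236, Gamma_vuv = -0.024745, Gamma_vvv = 0.000000; k2 = (-1.483886, -1.251790, 0.609687, -0.071532)
  k3: at (u, v) = (-0.537097, 0.968705), (du/dtau, dv/dtau) = (-1.484758, -1.251788); Gamma_uuu = -0.632908, Gamma_uuv = 0.210969, Gamma_uvv = 0.000000, Gamma_vuu = 0.074221, Gamma_vuv = -0.024740, Gamma_vvv = 0.000000; k3 = (-1.484758, -1.251788, 0.611033, -0.071656)
  k4: at (u, v) = (-0.574238, 0.937411), (du/dtau, dv/dtau) = (-1.469448, -1.253583); Gamma_uuu = -0.621600, Gamma_uuv = 0.207200, Gamma_uvv = 0.000000, Gamma_vuu = 0.076596, Gamma_vuv = -0.025532, Gamma_vvv = 0.000000; k4 = (-1.469448, -1.253583, 0.578851, -0.071328)
  Y <- Y + (h/6)(k1 + 2k2 + 2k3 + k4): u = -0.5742, v = 0.9374, du/dtau = -1.4695, dv/dtau = -1.2536
step 2:
  k1: at (u, v) = (-0.574223, 0.937410), (du/dtau, dv/dtau) = (-1.469460, -1.253578); Gamma_uuu = -0.621606, Gamma_uuv = 0.207202, Gamma_uvv = 0.000000, Gamma_vuu = 0.076595, Gamma_vuv = -0.025532, Gamma_vvv = 0.000000; k1 = (-1.469460, -1.253578, 0.578875, -0.071330)
  k2: at (u, v) = (-0.610959, 0.906071), (du/dtau, dv/dtau) = (-1.454988, -1.255361); Gamma_uuu = -0.610811, Gamma_uuv = 0.203604, Gamma_uvv = 0.000000, Gamma_vuu = 0.078748, Gamma_vuv = -0.026249, Gamma_vvv = 0.000000; k2 = (-1.454988, -1.255361, 0.549302, -0.070818)
  k3: at (u, v) = (-0.610597, 0.906026), (du/dtau, dv/dtau) = (-1.455727, -1.255348); Gamma_uuu = -0.610958, Gamma_uuv = 0.203653, Gamma_uvv = 0.000000, Gamma_vuu = 0.078739, Gamma_vuv = -0.026246, Gamma_vvv = 0.000000; k3 = (-1.455727, -1.255348, 0.550379, -0.070931)
  k4: at (u, v) = (-0.647009, 0.874643), (du/dtau, dv/dtau) = (-1.441941, -1.257124); Gamma_uuu = -0.600614, Gamma_uuv = 0.200205, Gamma_uvv = 0.000000, Gamma_vuu = 0.080695, Gamma_vuv = -0.026898, Gamma_vvv = 0.000000; k4 = (-1.441941, -1.257124, 0.522971, -0.070264)
  Y <- Y + (h/6)(k1 + 2k2 + 2k3 + k4): u = -0.6470, v = 0.8746, du/dtau = -1.4419, dv/dtau = -1.2571


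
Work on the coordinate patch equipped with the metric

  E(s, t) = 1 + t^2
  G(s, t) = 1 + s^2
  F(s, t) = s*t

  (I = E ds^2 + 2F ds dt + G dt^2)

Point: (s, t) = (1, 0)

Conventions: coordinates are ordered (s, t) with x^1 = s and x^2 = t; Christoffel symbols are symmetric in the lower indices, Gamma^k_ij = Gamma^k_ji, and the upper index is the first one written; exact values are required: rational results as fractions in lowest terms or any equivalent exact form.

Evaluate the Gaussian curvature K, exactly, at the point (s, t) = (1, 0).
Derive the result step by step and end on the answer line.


E = 1, F = 0, G = 2, EG - F^2 = 2 at the point
E_s = 0, E_t = 0, F_s = 0, F_t = 1, G_s = 2, G_t = 0
E_tt = 2, F_st = 1, G_ss = 2
Apply the Brioschi formula K = (det M1 - det M2)/(EG - F^2)^2 over the derivative matrices of E, F, G.
M1 = [[-E_tt/2 + F_st - G_ss/2, E_s/2, F_s - E_t/2], [F_t - G_s/2, E, F], [G_t/2, F, G]] = [[-1, 0, 0], [0, 1, 0], [0, 0, 2]]; det M1 = -2
M2 = [[0, E_t/2, G_s/2], [E_t/2, E, F], [G_s/2, F, G]] = [[0, 0, 1], [0, 1, 0], [1, 0, 2]]; det M2 = -1
det M1 - det M2 = -1; K = -1 / (2)^2 = -1/4

Answer: K = -1/4


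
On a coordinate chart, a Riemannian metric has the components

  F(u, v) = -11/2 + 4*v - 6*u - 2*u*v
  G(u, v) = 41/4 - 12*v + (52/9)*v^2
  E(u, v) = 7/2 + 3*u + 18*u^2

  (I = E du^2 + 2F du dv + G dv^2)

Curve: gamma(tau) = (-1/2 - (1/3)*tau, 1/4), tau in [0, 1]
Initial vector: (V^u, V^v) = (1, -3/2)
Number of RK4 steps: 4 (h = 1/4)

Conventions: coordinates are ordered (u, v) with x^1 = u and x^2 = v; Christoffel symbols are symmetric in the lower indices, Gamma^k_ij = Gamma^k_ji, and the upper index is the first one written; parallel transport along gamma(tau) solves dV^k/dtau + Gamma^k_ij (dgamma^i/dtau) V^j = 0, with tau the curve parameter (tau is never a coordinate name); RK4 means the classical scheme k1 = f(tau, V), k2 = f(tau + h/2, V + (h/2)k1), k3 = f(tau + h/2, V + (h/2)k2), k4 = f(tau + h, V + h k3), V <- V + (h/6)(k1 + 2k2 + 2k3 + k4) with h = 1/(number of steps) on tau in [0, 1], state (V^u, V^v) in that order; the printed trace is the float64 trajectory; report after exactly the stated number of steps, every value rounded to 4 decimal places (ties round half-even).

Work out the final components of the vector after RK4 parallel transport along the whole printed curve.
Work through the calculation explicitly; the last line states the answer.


gamma'(tau) = (-1/3, 0); f(tau, V)^k = -Gamma^k_ij(gamma(tau)) gamma'^i(tau) V^j; h = 1/4; intermediate values shown to 6 dp
curve data and Christoffel symbols at the stage parameters:
  tau = 0.000000: gamma = (-0.500000, 0.250000), gamma' = (-0.333333, 0.000000); Gamma_uuu = -1.361067, Gamma_uuv = 0.000000, Gamma_uvv = 0.675460, Gamma_vuu = -1.077547, Gamma_vuv = 0.000000, Gamma_vvv = -0.487607
  tau = 0.125000: gamma = (-0.541667, 0.250000), gamma' = (-0.333333, 0.000000); Gamma_uuu = -1.292441, Gamma_uuv = 0.000000, Gamma_uvv = 0.639699, Gamma_vuu = -1.020287, Gamma_vuv = 0.000000, Gamma_vvv = -0.516243
  tau = 0.250000: gamma = (-0.583333, 0.250000), gamma' = (-0.333333, 0.000000); Gamma_uuu = -1.229969, Gamma_uuv = 0.000000, Gamma_uvv = 0.607332, Gamma_vuu = -0.968483, Gamma_vuv = 0.000000, Gamma_vvv = -0.542018
  tau = 0.375000: gamma = (-0.625000, 0.250000), gamma' = (-0.333333, 0.000000); Gamma_uuu = -1.172925, Gamma_uuv = 0.000000, Gamma_uvv = 0.577926, Gamma_vuu = -0.921436, Gamma_vuv = 0.000000, Gamma_vvv = -0.565320
  tau = 0.500000: gamma = (-0.666667, 0.250000), gamma' = (-0.333333, 0.000000); Gamma_uuu = -1.120676, Gamma_uuv = 0.000000, Gamma_uvv = 0.551115, Gamma_vuu = -0.878555, Gamma_vuv = 0.000000, Gamma_vvv = -0.586472
  tau = 0.625000: gamma = (-0.708333, 0.250000), gamma' = (-0.333333, 0.000000); Gamma_uuu = -1.072679, Gamma_uuv = 0.000000, Gamma_uvv = 0.526584, Gamma_vuu = -0.839334, Gamma_vuv = 0.000000, Gamma_vvv = -0.605747
  tau = 0.750000: gamma = (-0.750000, 0.250000), gamma' = (-0.333333, 0.000000); Gamma_uuu = -1.028461, Gamma_uuv = 0.000000, Gamma_uvv = 0.504067, Gamma_vuu = -0.803342, Gamma_vuv = 0.000000, Gamma_vvv = -0.623376
  tau = 0.875000: gamma = (-0.791667, 0.250000), gamma' = (-0.333333, 0.000000); Gamma_uuu = -0.987613, Gamma_uuv = 0.000000, Gamma_uvv = 0.483335, Gamma_vuu = -0.770212, Gamma_vuv = 0.000000, Gamma_vvv = -0.639553
  tau = 1.000000: gamma = (-0.833333, 0.250000), gamma' = (-0.333333, 0.000000); Gamma_uuu = -0.949779, Gamma_uuv = 0.000000, Gamma_uvv = 0.464191, Gamma_vuu = -0.739625, Gamma_vuv = 0.000000, Gamma_vvv = -0.654446
step 0: V^u = 1.0000, V^v = -1.5000
step 1: k1 = (-0.453689, -0.359182), k2 = (-0.406382, -0.320808), k3 = (-0.408929, -0.322819), k4 = (-0.368076, -0.289824); V <- V + (h/6)(k1 + 2k2 + 2k3 + k4): V^u = 0.8978, V^v = -1.5807
step 2: k1 = (-0.368096, -0.289840), k2 = (-0.333034, -0.261628), k3 = (-0.334748, -0.262974), k4 = (-0.304126, -0.238419); V <- V + (h/6)(k1 + 2k2 + 2k3 + k4): V^u = 0.8142, V^v = -1.6464
step 3: k1 = (-0.304136, -0.238428), k2 = (-0.277517, -0.217148), k3 = (-0.278707, -0.218078), k4 = (-0.255224, -0.199358); V <- V + (h/6)(k1 + 2k2 + 2k3 + k4): V^u = 0.7445, V^v = -1.7009
step 4: k1 = (-0.255230, -0.199363), k2 = (-0.234590, -0.182950), k3 = (-0.235439, -0.183613), k4 = (-0.217069, -0.169039); V <- V + (h/6)(k1 + 2k2 + 2k3 + k4): V^u = 0.6857, V^v = -1.7468

Answer: V^u = 0.6857, V^v = -1.7468


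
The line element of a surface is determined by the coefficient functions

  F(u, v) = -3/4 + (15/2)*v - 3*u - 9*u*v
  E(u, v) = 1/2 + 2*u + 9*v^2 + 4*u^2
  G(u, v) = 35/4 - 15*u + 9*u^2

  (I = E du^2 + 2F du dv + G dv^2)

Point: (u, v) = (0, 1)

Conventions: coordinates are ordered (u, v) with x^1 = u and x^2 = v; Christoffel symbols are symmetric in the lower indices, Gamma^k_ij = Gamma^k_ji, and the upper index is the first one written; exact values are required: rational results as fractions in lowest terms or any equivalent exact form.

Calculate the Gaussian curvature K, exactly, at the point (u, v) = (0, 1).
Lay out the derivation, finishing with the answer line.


E = 19/2, F = 27/4, G = 35/4, EG - F^2 = 601/16 at the point
E_u = 2, E_v = 18, F_u = -12, F_v = 15/2, G_u = -15, G_v = 0
E_vv = 18, F_uv = -9, G_uu = 18
By Brioschi, K is (det M1 - det M2) divided by (EG - F^2) squared.
M1 = [[-E_vv/2 + F_uv - G_uu/2, E_u/2, F_u - E_v/2], [F_v - G_u/2, E, F], [G_v/2, F, G]] = [[-27, 1, -21], [15, 19/2, 27/4], [0, 27/4, 35/4]]; det M1 = -52347/16
M2 = [[0, E_v/2, G_u/2], [E_v/2, E, F], [G_u/2, F, G]] = [[0, 9, -15/2], [9, 19/2, 27/4], [-15/2, 27/4, 35/4]]; det M2 = -17235/8
det M1 - det M2 = -17877/16; K = -17877/16 / (601/16)^2 = -286032/361201

Answer: K = -286032/361201


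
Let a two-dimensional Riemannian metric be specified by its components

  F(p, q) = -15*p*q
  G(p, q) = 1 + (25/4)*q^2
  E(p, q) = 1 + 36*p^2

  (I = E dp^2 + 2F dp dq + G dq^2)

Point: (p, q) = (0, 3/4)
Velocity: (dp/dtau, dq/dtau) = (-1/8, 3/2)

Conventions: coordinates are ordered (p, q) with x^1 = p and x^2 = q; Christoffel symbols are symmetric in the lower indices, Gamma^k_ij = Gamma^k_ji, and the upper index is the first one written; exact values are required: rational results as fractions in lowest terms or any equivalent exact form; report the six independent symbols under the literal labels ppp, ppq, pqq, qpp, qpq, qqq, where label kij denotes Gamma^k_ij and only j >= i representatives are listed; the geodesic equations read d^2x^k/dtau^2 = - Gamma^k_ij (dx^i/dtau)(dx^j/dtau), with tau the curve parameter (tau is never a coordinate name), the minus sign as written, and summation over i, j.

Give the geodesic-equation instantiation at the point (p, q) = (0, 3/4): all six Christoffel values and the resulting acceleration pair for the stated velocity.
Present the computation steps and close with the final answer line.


E = 1, F = 0, G = 289/64 at the point
E_p = 0, E_q = 0, F_p = -45/4, F_q = 0, G_p = 0, G_q = 75/8
EG - F^2 = 289/64;  g^inv = (64/289) * [[289/64, 0], [0, 1]]
first-kind symbols [ij,l] = (1/2)(d_i g_jl + d_j g_il - d_l g_ij): [pp,p] = E_p/2 = 0, [pp,q] = F_p - E_q/2 = -45/4, [pq,p] = E_q/2 = 0, [pq,q] = G_p/2 = 0, [qq,p] = F_q - G_p/2 = 0, [qq,q] = G_q/2 = 75/16
Gamma^p_ij = (G*[ij,p] - F*[ij,q])/(EG - F^2), Gamma^q_ij = (E*[ij,q] - F*[ij,p])/(EG - F^2)
Gamma_ppp = 0, Gamma_ppq = 0, Gamma_pqq = 0, Gamma_qpp = -720/289, Gamma_qpq = 0, Gamma_qqq = 300/289
d^2p/dtau^2 = -(Gamma_ppp*(-1/8)^2 + 2*Gamma_ppq*(-1/8)*(3/2) + Gamma_pqq*(3/2)^2) = 0
d^2q/dtau^2 = -(Gamma_qpp*(-1/8)^2 + 2*Gamma_qpq*(-1/8)*(3/2) + Gamma_qqq*(3/2)^2) = -2655/1156

Answer: Gamma_ppp = 0, Gamma_ppq = 0, Gamma_pqq = 0, Gamma_qpp = -720/289, Gamma_qpq = 0, Gamma_qqq = 300/289; accelerations (d^2p/dtau^2, d^2q/dtau^2) = (0, -2655/1156)


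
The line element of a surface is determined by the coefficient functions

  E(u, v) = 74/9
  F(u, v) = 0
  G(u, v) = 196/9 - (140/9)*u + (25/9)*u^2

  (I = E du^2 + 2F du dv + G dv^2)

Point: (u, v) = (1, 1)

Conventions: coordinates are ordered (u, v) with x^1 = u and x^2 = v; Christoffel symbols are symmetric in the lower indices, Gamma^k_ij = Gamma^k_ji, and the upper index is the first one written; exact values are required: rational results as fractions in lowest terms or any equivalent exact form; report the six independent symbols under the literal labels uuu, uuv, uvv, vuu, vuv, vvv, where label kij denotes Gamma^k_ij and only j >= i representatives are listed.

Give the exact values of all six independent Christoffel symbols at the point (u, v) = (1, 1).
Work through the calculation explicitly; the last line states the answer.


E = 74/9, F = 0, G = 9 at the point
E_u = 0, E_v = 0, F_u = 0, F_v = 0, G_u = -10, G_v = 0
EG - F^2 = 74;  g^inv = (1/74) * [[9, 0], [0, 74/9]]
first-kind symbols [ij,l] = (1/2)(d_i g_jl + d_j g_il - d_l g_ij): [uu,u] = E_u/2 = 0, [uu,v] = F_u - E_v/2 = 0, [uv,u] = E_v/2 = 0, [uv,v] = G_u/2 = -5, [vv,u] = F_v - G_u/2 = 5, [vv,v] = G_v/2 = 0
Gamma^u_ij = (G*[ij,u] - F*[ij,v])/(EG - F^2), Gamma^v_ij = (E*[ij,v] - F*[ij,u])/(EG - F^2)

Answer: Gamma_uuu = 0, Gamma_uuv = 0, Gamma_uvv = 45/74, Gamma_vuu = 0, Gamma_vuv = -5/9, Gamma_vvv = 0


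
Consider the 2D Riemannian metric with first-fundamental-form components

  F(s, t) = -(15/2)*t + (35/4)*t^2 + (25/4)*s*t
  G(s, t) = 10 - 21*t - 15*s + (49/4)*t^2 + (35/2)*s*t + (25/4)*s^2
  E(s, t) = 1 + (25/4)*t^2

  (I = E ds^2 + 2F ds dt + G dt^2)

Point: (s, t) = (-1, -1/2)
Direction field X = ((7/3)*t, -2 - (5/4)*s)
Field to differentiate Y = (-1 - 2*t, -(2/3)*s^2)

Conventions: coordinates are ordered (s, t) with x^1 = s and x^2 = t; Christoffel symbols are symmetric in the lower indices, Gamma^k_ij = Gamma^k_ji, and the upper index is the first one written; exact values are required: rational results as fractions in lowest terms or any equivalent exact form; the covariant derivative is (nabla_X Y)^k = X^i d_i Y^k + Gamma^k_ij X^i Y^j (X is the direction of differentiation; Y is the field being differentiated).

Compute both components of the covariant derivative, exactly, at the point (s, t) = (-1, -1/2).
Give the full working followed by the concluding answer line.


E = 41/16, F = 145/16, G = 857/16 at the point
E_s = 0, E_t = -25/4, F_s = -25/8, F_t = -45/2, G_s = -145/4, G_t = -203/4
EG - F^2 = 441/8;  g^inv = (8/441) * [[857/16, -145/16], [-145/16, 41/16]]
first-kind symbols [ij,l] = (1/2)(d_i g_jl + d_j g_il - d_l g_ij): [ss,s] = E_s/2 = 0, [ss,t] = F_s - E_t/2 = 0, [st,s] = E_t/2 = -25/8, [st,t] = G_s/2 = -145/8, [tt,s] = F_t - G_s/2 = -35/8, [tt,t] = G_t/2 = -203/8
Gamma^s_ij = (G*[ij,s] - F*[ij,t])/(EG - F^2), Gamma^t_ij = (E*[ij,t] - F*[ij,s])/(EG - F^2)
Gamma_sss = 0, Gamma_sst = -25/441, Gamma_stt = -5/63, Gamma_tss = 0, Gamma_tst = -145/441, Gamma_ttt = -29/63
X = (-7/6, -3/4), Y = (0, -2/3) at the point

Answer: (nabla_X Y)^s = 803/567, (nabla_X Y)^t = -2315/1134
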